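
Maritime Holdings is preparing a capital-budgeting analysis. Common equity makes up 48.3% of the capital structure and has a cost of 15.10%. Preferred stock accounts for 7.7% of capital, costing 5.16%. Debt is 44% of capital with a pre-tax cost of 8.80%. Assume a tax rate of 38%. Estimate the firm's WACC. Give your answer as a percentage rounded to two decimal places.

10.09%

After-tax cost of debt = 8.8% × (1 − 38%) = 5.4560%.
WACC = 0.483 × 15.1000% + 0.077 × 5.1600% + 0.440 × 5.4560% = 10.0913%.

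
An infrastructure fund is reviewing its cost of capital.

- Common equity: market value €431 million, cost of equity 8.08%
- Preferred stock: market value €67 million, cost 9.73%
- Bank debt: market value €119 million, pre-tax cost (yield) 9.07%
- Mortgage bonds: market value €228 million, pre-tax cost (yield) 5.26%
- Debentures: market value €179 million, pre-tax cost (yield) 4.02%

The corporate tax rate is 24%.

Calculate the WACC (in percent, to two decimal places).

6.26%

Total capital V = 431 + 67 + 119 + 228 + 179 = 1024.
Equity: weight = 431/1024 = 0.4209; cost = 8.08%.
Preferred: weight = 67/1024 = 0.0654; cost = 9.73%.
Bank debt: weight = 119/1024 = 0.1162; after-tax cost = 9.07% × (1 − 24%) = 6.8932%.
Mortgage bonds: weight = 228/1024 = 0.2227; after-tax cost = 5.26% × (1 − 24%) = 3.9976%.
Debentures: weight = 179/1024 = 0.1748; after-tax cost = 4.02% × (1 − 24%) = 3.0552%.
WACC = 0.4209 × 8.0800% + 0.0654 × 9.7300% + 0.1162 × 6.8932% + 0.2227 × 3.9976% + 0.1748 × 3.0552% = 6.2627%.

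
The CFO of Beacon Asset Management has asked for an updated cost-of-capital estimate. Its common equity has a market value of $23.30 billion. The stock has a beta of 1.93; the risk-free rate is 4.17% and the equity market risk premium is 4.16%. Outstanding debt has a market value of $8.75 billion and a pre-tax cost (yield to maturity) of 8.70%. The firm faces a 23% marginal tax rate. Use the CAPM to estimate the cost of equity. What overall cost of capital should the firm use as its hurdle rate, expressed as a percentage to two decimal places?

10.70%

Cost of equity via CAPM: Re = 4.17% + 1.93 × 4.16% = 12.1988%.
Total capital V = 23.3 + 8.75 = 32.05.
Equity: weight = 23.3/32.05 = 0.7270; cost = 12.1988%.
Debt: weight = 8.75/32.05 = 0.2730; after-tax cost = 8.7% × (1 − 23%) = 6.6990%.
WACC = 0.7270 × 12.1988% + 0.2730 × 6.6990% = 10.6973%.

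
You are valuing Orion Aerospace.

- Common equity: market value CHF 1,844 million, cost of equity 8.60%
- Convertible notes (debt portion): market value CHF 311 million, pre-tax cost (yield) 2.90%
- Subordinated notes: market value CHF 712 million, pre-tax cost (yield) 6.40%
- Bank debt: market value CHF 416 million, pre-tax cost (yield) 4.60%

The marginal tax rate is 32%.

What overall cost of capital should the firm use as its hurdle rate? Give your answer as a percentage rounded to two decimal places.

6.36%

Total capital V = 1844 + 311 + 712 + 416 = 3283.
Equity: weight = 1844/3283 = 0.5617; cost = 8.6%.
Convertible notes (debt portion): weight = 311/3283 = 0.0947; after-tax cost = 2.9% × (1 − 32%) = 1.9720%.
Subordinated notes: weight = 712/3283 = 0.2169; after-tax cost = 6.4% × (1 − 32%) = 4.3520%.
Bank debt: weight = 416/3283 = 0.1267; after-tax cost = 4.6% × (1 − 32%) = 3.1280%.
WACC = 0.5617 × 8.6000% + 0.0947 × 1.9720% + 0.2169 × 4.3520% + 0.1267 × 3.1280% = 6.3575%.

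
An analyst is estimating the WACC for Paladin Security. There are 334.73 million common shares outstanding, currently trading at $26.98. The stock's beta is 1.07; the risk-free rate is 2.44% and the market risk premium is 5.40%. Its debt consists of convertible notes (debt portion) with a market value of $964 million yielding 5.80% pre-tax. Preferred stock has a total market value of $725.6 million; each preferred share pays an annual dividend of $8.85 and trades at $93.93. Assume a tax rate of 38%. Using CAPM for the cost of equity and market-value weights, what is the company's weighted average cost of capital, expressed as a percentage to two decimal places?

7.88%

Cost of equity via CAPM: Re = 2.44% + 1.07 × 5.4% = 8.2180%.
Cost of preferred: Rp = 8.85 / 93.93 = 9.4219%.
Market value of equity E = 26.98 × 334.73m = 9031.0154m.
Total capital V = 9031.0154 + 725.6 + 964 = 10720.6154.
Equity: weight = 9031.0154/10720.6154 = 0.8424; cost = 8.218%.
Preferred: weight = 725.6/10720.6154 = 0.0677; cost = 9.4219%.
Convertible notes (debt portion): weight = 964/10720.6154 = 0.0899; after-tax cost = 5.8% × (1 − 38%) = 3.5960%.
WACC = 0.8424 × 8.2180% + 0.0677 × 9.4219% + 0.0899 × 3.5960% = 7.8839%.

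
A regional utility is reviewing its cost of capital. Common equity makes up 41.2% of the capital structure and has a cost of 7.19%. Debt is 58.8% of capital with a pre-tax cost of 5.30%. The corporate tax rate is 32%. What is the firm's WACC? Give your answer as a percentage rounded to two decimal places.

5.08%

After-tax cost of debt = 5.3% × (1 − 32%) = 3.6040%.
WACC = 0.412 × 7.1900% + 0.588 × 3.6040% = 5.0814%.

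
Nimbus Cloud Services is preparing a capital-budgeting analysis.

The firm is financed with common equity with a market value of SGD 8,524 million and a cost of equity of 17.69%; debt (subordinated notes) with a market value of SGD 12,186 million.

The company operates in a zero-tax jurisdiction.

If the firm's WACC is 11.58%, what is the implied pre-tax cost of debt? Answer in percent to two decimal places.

7.31%

Total capital V = 8524 + 12186 = 20710.
Equity weight = 8524/20710 = 0.4116.
Subordinated notes weight = 12186/20710 = 0.5884.
Equity contribution = 0.4116 × 17.69% = 7.2810%.
Remaining for debt = 11.58% − 7.2810% = 4.2990%.
Rd × (1 − 0%) × 0.5884 = 4.2990%  ⇒  Rd = 7.3061%.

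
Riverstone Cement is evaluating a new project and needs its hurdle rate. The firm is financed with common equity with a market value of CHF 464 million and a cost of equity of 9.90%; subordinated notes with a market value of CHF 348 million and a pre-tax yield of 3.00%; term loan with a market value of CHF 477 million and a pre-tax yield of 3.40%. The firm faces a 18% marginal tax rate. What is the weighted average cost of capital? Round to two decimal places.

Total capital V = 464 + 348 + 477 = 1289.
Equity: weight = 464/1289 = 0.3600; cost = 9.9%.
Subordinated notes: weight = 348/1289 = 0.2700; after-tax cost = 3% × (1 − 18%) = 2.4600%.
Term loan: weight = 477/1289 = 0.3701; after-tax cost = 3.4% × (1 − 18%) = 2.7880%.
WACC = 0.3600 × 9.9000% + 0.2700 × 2.4600% + 0.3701 × 2.7880% = 5.2595%.

5.26%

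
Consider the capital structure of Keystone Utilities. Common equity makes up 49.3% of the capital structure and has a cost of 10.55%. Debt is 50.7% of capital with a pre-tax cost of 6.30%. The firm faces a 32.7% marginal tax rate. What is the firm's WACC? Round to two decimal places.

7.35%

After-tax cost of debt = 6.3% × (1 − 32.7%) = 4.2399%.
WACC = 0.493 × 10.5500% + 0.507 × 4.2399% = 7.3508%.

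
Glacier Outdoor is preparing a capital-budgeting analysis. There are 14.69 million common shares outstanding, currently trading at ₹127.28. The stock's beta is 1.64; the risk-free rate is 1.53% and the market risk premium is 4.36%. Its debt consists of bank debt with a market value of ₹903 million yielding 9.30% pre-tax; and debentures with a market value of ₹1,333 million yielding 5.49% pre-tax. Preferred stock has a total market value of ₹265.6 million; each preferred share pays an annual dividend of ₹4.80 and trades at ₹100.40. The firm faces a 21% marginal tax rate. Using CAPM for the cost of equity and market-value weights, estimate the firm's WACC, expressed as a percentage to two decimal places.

Cost of equity via CAPM: Re = 1.53% + 1.64 × 4.36% = 8.6804%.
Cost of preferred: Rp = 4.8 / 100.4 = 4.7809%.
Market value of equity E = 127.28 × 14.69m = 1869.7432m.
Total capital V = 1869.7432 + 265.6 + 903 + 1333 = 4371.3432.
Equity: weight = 1869.7432/4371.3432 = 0.4277; cost = 8.6804%.
Preferred: weight = 265.6/4371.3432 = 0.0608; cost = 4.7809%.
Bank debt: weight = 903/4371.3432 = 0.2066; after-tax cost = 9.3% × (1 − 21%) = 7.3470%.
Debentures: weight = 1333/4371.3432 = 0.3049; after-tax cost = 5.49% × (1 − 21%) = 4.3371%.
WACC = 0.4277 × 8.6804% + 0.0608 × 4.7809% + 0.2066 × 7.3470% + 0.3049 × 4.3371% = 6.8436%.

6.84%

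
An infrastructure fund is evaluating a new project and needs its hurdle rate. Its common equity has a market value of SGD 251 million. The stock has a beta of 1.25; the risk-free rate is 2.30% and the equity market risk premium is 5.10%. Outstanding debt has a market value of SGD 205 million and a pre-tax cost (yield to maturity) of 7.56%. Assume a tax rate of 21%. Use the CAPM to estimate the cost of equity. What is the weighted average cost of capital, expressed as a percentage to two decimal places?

Cost of equity via CAPM: Re = 2.3% + 1.25 × 5.1% = 8.6750%.
Total capital V = 251 + 205 = 456.
Equity: weight = 251/456 = 0.5504; cost = 8.675%.
Debt: weight = 205/456 = 0.4496; after-tax cost = 7.56% × (1 − 21%) = 5.9724%.
WACC = 0.5504 × 8.6750% + 0.4496 × 5.9724% = 7.4600%.

7.46%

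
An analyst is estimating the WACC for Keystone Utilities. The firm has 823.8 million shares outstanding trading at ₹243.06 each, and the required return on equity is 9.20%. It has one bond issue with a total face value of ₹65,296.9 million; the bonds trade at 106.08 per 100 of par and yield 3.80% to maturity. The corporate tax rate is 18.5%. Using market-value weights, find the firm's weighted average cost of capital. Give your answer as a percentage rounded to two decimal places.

7.63%

Market value of equity E = 243.06 × 823.8m = 200232.828m. Market value of debt D = 65296.9m × 106.08/100 = 69266.95152m.
Total capital V = 200232.828 + 69266.95152 = 269499.77952.
Equity: weight = 200232.828/269499.77952 = 0.7430; cost = 9.2%.
Bonds outstanding: weight = 69266.95152/269499.77952 = 0.2570; after-tax cost = 3.8% × (1 − 18.5%) = 3.0970%.
WACC = 0.7430 × 9.2000% + 0.2570 × 3.0970% = 7.6314%.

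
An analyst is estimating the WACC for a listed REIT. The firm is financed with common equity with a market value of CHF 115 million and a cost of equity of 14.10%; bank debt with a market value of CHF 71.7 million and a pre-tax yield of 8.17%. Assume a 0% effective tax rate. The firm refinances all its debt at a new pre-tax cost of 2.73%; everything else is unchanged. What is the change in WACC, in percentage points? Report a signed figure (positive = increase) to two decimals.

Current WACC:
Total capital V = 115 + 71.7 = 186.7.
Equity: weight = 115/186.7 = 0.6160; cost = 14.1%.
Bank debt: weight = 71.7/186.7 = 0.3840; after-tax cost = 8.17% × (1 − 0%) = 8.1700%.
WACC = 0.6160 × 14.1000% + 0.3840 × 8.1700% = 11.8227%.
After the change:
Total capital V = 115 + 71.7 = 186.7.
Equity: weight = 115/186.7 = 0.6160; cost = 14.1%.
Bank debt: weight = 71.7/186.7 = 0.3840; after-tax cost = 2.73% × (1 − 0%) = 2.7300%.
WACC = 0.6160 × 14.1000% + 0.3840 × 2.7300% = 9.7335%.
Change in WACC = 9.7335% − 11.8227% = -2.0892 pp.

-2.09 pp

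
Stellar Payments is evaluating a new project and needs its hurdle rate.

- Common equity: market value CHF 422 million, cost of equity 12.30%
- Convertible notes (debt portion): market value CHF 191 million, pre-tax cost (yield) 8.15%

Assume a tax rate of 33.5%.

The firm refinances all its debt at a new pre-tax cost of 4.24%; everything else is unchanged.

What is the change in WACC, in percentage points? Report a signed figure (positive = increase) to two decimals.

-0.81 pp

Current WACC:
Total capital V = 422 + 191 = 613.
Equity: weight = 422/613 = 0.6884; cost = 12.3%.
Convertible notes (debt portion): weight = 191/613 = 0.3116; after-tax cost = 8.15% × (1 − 33.5%) = 5.4198%.
WACC = 0.6884 × 12.3000% + 0.3116 × 5.4198% = 10.1562%.
After the change:
Total capital V = 422 + 191 = 613.
Equity: weight = 422/613 = 0.6884; cost = 12.3%.
Convertible notes (debt portion): weight = 191/613 = 0.3116; after-tax cost = 4.24% × (1 − 33.5%) = 2.8196%.
WACC = 0.6884 × 12.3000% + 0.3116 × 2.8196% = 9.3461%.
Change in WACC = 9.3461% − 10.1562% = -0.8102 pp.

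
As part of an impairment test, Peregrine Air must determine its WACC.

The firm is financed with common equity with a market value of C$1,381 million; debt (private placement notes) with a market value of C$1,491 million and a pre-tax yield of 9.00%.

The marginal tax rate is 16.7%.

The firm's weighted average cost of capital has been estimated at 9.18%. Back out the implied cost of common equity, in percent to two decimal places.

Total capital V = 1381 + 1491 = 2872.
Equity weight = 1381/2872 = 0.4808.
Private placement notes weight = 1491/2872 = 0.5192.
Debt contribution = 0.5192 × 9% × (1 − 16.7%) = 3.8921%.
Required equity contribution = 9.18% − 3.8921% = 5.2879%.
Re = 5.2879% / 0.4808 = 10.9971%.

11.00%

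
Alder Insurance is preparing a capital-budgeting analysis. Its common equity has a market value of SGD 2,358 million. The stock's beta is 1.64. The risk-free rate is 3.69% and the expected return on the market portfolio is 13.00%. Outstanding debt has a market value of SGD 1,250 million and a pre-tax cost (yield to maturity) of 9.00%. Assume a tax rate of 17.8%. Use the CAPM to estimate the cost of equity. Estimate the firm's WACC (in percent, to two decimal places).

Market risk premium = 13.0% − 3.69% = 9.31%.
Cost of equity via CAPM: Re = 3.69% + 1.64 × 9.31% = 18.9584%.
Total capital V = 2358 + 1250 = 3608.
Equity: weight = 2358/3608 = 0.6535; cost = 18.9584%.
Debt: weight = 1250/3608 = 0.3465; after-tax cost = 9% × (1 − 17.8%) = 7.3980%.
WACC = 0.6535 × 18.9584% + 0.3465 × 7.3980% = 14.9533%.

14.95%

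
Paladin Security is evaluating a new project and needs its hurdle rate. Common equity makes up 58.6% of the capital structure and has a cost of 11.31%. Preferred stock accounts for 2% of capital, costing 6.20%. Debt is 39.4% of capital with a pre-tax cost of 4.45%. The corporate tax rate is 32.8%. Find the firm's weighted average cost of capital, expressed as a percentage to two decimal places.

After-tax cost of debt = 4.45% × (1 − 32.8%) = 2.9904%.
WACC = 0.586 × 11.3100% + 0.020 × 6.2000% + 0.394 × 2.9904% = 7.9299%.

7.93%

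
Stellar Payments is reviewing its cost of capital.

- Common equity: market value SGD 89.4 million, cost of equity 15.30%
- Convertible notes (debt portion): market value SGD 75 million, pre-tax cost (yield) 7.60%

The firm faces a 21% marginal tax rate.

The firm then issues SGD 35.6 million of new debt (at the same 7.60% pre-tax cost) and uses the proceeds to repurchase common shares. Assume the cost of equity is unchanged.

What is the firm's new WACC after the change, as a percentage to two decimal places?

9.05%

After the change:
Total capital V = 53.8 + 110.6 = 164.4.
Equity: weight = 53.8/164.4 = 0.3273; cost = 15.3%.
Convertible notes (debt portion): weight = 110.6/164.4 = 0.6727; after-tax cost = 7.6% × (1 − 21%) = 6.0040%.
WACC = 0.3273 × 15.3000% + 0.6727 × 6.0040% = 9.0461%.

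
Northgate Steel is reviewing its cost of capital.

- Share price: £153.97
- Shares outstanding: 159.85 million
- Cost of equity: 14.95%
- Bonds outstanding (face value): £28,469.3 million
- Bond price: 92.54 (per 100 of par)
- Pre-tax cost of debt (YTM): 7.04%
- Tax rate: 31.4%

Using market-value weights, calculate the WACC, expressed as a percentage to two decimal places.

Market value of equity E = 153.97 × 159.85m = 24612.1045m. Market value of debt D = 28469.3m × 92.54/100 = 26345.49022m.
Total capital V = 24612.1045 + 26345.49022 = 50957.59472.
Equity: weight = 24612.1045/50957.59472 = 0.4830; cost = 14.95%.
Bonds outstanding: weight = 26345.49022/50957.59472 = 0.5170; after-tax cost = 7.04% × (1 − 31.4%) = 4.8294%.
WACC = 0.4830 × 14.9500% + 0.5170 × 4.8294% = 9.7176%.

9.72%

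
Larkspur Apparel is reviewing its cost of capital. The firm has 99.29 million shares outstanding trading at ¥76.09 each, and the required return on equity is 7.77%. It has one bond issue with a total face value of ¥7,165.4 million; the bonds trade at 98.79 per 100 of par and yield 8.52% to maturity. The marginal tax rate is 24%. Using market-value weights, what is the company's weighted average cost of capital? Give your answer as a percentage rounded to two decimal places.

Market value of equity E = 76.09 × 99.29m = 7554.9761m. Market value of debt D = 7165.4m × 98.79/100 = 7078.69866m.
Total capital V = 7554.9761 + 7078.69866 = 14633.67476.
Equity: weight = 7554.9761/14633.67476 = 0.5163; cost = 7.77%.
Bonds outstanding: weight = 7078.69866/14633.67476 = 0.4837; after-tax cost = 8.52% × (1 − 24%) = 6.4752%.
WACC = 0.5163 × 7.7700% + 0.4837 × 6.4752% = 7.1437%.

7.14%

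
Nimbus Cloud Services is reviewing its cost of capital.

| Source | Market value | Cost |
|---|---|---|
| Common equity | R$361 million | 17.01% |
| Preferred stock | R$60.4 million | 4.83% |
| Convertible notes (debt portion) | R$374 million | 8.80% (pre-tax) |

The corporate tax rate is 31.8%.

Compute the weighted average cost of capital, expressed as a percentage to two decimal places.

Total capital V = 361 + 60.4 + 374 = 795.4.
Equity: weight = 361/795.4 = 0.4539; cost = 17.01%.
Preferred: weight = 60.4/795.4 = 0.0759; cost = 4.83%.
Convertible notes (debt portion): weight = 374/795.4 = 0.4702; after-tax cost = 8.8% × (1 − 31.8%) = 6.0016%.
WACC = 0.4539 × 17.0100% + 0.0759 × 4.8300% + 0.4702 × 6.0016% = 10.9089%.

10.91%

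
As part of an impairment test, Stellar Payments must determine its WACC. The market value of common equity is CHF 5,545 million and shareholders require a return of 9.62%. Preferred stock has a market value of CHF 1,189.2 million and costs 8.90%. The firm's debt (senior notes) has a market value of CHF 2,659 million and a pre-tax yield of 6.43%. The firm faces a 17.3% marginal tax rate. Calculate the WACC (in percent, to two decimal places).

Total capital V = 5545 + 1189.2 + 2659 = 9393.2.
Equity: weight = 5545/9393.2 = 0.5903; cost = 9.62%.
Preferred: weight = 1189.2/9393.2 = 0.1266; cost = 8.9%.
Senior notes: weight = 2659/9393.2 = 0.2831; after-tax cost = 6.43% × (1 − 17.3%) = 5.3176%.
WACC = 0.5903 × 9.6200% + 0.1266 × 8.9000% + 0.2831 × 5.3176% = 8.3109%.

8.31%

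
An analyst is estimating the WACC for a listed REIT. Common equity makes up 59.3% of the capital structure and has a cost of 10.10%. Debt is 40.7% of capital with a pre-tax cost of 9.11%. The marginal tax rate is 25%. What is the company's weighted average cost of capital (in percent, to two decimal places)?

After-tax cost of debt = 9.11% × (1 − 25%) = 6.8325%.
WACC = 0.593 × 10.1000% + 0.407 × 6.8325% = 8.7701%.

8.77%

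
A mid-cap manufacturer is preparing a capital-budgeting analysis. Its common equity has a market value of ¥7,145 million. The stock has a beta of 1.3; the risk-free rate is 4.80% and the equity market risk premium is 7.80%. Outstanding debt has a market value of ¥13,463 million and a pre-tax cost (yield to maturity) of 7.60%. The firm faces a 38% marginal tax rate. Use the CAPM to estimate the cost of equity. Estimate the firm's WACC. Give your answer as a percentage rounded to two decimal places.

8.26%

Cost of equity via CAPM: Re = 4.8% + 1.3 × 7.8% = 14.9400%.
Total capital V = 7145 + 13463 = 20608.
Equity: weight = 7145/20608 = 0.3467; cost = 14.94%.
Debt: weight = 13463/20608 = 0.6533; after-tax cost = 7.6% × (1 − 38%) = 4.7120%.
WACC = 0.3467 × 14.9400% + 0.6533 × 4.7120% = 8.2582%.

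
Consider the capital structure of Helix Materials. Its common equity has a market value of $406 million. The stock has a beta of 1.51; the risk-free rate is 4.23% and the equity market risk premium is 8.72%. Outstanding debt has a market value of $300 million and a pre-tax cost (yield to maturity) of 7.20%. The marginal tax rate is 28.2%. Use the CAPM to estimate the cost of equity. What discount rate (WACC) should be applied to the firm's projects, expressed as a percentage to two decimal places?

Cost of equity via CAPM: Re = 4.23% + 1.51 × 8.72% = 17.3972%.
Total capital V = 406 + 300 = 706.
Equity: weight = 406/706 = 0.5751; cost = 17.3972%.
Debt: weight = 300/706 = 0.4249; after-tax cost = 7.2% × (1 − 28.2%) = 5.1696%.
WACC = 0.5751 × 17.3972% + 0.4249 × 5.1696% = 12.2013%.

12.20%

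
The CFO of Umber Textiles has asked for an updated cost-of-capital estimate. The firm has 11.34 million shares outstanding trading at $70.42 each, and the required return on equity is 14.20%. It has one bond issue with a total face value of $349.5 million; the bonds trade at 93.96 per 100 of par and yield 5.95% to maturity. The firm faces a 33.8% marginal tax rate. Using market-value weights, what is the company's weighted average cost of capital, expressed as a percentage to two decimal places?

Market value of equity E = 70.42 × 11.34m = 798.5628m. Market value of debt D = 349.5m × 93.96/100 = 328.3902m.
Total capital V = 798.5628 + 328.3902 = 1126.953.
Equity: weight = 798.5628/1126.953 = 0.7086; cost = 14.2%.
Bonds outstanding: weight = 328.3902/1126.953 = 0.2914; after-tax cost = 5.95% × (1 − 33.8%) = 3.9389%.
WACC = 0.7086 × 14.2000% + 0.2914 × 3.9389% = 11.2100%.

11.21%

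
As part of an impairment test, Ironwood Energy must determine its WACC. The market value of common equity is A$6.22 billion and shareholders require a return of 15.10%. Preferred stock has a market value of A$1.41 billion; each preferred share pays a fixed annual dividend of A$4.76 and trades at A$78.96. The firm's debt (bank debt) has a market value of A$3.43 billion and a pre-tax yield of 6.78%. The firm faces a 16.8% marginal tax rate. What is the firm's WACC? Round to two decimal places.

Cost of preferred: Rp = 4.76 / 78.96 = 6.0284%.
Total capital V = 6.22 + 1.41 + 3.43 = 11.06.
Equity: weight = 6.22/11.06 = 0.5624; cost = 15.1%.
Preferred: weight = 1.41/11.06 = 0.1275; cost = 6.0284%.
Bank debt: weight = 3.43/11.06 = 0.3101; after-tax cost = 6.78% × (1 − 16.8%) = 5.6410%.
WACC = 0.5624 × 15.1000% + 0.1275 × 6.0284% + 0.3101 × 5.6410% = 11.0100%.

11.01%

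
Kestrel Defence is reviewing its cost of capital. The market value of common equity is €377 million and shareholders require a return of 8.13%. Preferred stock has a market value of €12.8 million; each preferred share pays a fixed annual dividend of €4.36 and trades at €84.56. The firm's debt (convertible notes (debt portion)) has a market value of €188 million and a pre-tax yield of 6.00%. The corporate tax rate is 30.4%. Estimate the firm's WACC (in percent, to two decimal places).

6.78%

Cost of preferred: Rp = 4.36 / 84.56 = 5.1561%.
Total capital V = 377 + 12.8 + 188 = 577.8.
Equity: weight = 377/577.8 = 0.6525; cost = 8.13%.
Preferred: weight = 12.8/577.8 = 0.0222; cost = 5.1561%.
Convertible notes (debt portion): weight = 188/577.8 = 0.3254; after-tax cost = 6% × (1 − 30.4%) = 4.1760%.
WACC = 0.6525 × 8.1300% + 0.0222 × 5.1561% + 0.3254 × 4.1760% = 6.7776%.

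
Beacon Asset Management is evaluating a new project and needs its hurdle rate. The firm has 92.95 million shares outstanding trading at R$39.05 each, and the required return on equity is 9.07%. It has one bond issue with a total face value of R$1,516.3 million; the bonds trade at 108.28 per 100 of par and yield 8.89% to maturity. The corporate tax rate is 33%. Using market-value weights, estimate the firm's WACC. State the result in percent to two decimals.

8.10%

Market value of equity E = 39.05 × 92.95m = 3629.6975m. Market value of debt D = 1516.3m × 108.28/100 = 1641.84964m.
Total capital V = 3629.6975 + 1641.84964 = 5271.54714.
Equity: weight = 3629.6975/5271.54714 = 0.6885; cost = 9.07%.
Bonds outstanding: weight = 1641.84964/5271.54714 = 0.3115; after-tax cost = 8.89% × (1 − 33%) = 5.9563%.
WACC = 0.6885 × 9.0700% + 0.3115 × 5.9563% = 8.1002%.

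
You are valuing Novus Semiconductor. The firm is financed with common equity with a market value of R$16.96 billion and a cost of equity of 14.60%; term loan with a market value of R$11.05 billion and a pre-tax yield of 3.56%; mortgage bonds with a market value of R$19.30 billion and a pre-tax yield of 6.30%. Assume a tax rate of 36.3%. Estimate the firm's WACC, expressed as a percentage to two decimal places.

Total capital V = 16.96 + 11.05 + 19.3 = 47.31.
Equity: weight = 16.96/47.31 = 0.3585; cost = 14.6%.
Term loan: weight = 11.05/47.31 = 0.2336; after-tax cost = 3.56% × (1 − 36.3%) = 2.2677%.
Mortgage bonds: weight = 19.3/47.31 = 0.4079; after-tax cost = 6.3% × (1 − 36.3%) = 4.0131%.
WACC = 0.3585 × 14.6000% + 0.2336 × 2.2677% + 0.4079 × 4.0131% = 7.4007%.

7.40%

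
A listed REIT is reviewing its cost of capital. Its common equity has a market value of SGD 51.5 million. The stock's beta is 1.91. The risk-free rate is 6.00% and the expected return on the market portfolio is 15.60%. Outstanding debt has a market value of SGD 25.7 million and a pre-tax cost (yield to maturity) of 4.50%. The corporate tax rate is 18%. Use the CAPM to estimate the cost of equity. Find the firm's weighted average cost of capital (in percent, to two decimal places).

17.46%

Market risk premium = 15.6% − 6.0% = 9.6%.
Cost of equity via CAPM: Re = 6.0% + 1.91 × 9.6% = 24.3360%.
Total capital V = 51.5 + 25.7 = 77.2.
Equity: weight = 51.5/77.2 = 0.6671; cost = 24.336%.
Debt: weight = 25.7/77.2 = 0.3329; after-tax cost = 4.5% × (1 − 18%) = 3.6900%.
WACC = 0.6671 × 24.3360% + 0.3329 × 3.6900% = 17.4629%.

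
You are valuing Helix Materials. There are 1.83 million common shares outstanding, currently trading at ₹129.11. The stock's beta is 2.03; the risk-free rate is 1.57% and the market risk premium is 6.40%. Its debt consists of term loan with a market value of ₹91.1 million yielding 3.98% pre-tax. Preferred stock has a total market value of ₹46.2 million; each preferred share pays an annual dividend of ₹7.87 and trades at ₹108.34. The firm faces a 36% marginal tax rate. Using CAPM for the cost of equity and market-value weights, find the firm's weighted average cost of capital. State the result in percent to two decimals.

Cost of equity via CAPM: Re = 1.57% + 2.03 × 6.4% = 14.5620%.
Cost of preferred: Rp = 7.87 / 108.34 = 7.2642%.
Market value of equity E = 129.11 × 1.83m = 236.2713m.
Total capital V = 236.2713 + 46.2 + 91.1 = 373.5713.
Equity: weight = 236.2713/373.5713 = 0.6325; cost = 14.562%.
Preferred: weight = 46.2/373.5713 = 0.1237; cost = 7.2642%.
Term loan: weight = 91.1/373.5713 = 0.2439; after-tax cost = 3.98% × (1 − 36%) = 2.5472%.
WACC = 0.6325 × 14.5620% + 0.1237 × 7.2642% + 0.2439 × 2.5472% = 10.7295%.

10.73%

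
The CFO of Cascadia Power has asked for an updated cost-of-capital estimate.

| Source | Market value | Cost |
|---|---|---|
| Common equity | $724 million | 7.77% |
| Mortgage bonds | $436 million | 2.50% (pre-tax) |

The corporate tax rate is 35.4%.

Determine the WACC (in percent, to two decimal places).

Total capital V = 724 + 436 = 1160.
Equity: weight = 724/1160 = 0.6241; cost = 7.77%.
Mortgage bonds: weight = 436/1160 = 0.3759; after-tax cost = 2.5% × (1 − 35.4%) = 1.6150%.
WACC = 0.6241 × 7.7700% + 0.3759 × 1.6150% = 5.4566%.

5.46%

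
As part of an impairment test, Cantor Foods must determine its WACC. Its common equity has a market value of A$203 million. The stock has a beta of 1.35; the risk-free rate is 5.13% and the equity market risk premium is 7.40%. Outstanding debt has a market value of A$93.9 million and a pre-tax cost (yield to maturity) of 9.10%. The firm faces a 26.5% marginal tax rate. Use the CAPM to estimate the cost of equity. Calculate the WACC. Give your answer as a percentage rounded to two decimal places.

Cost of equity via CAPM: Re = 5.13% + 1.35 × 7.4% = 15.1200%.
Total capital V = 203 + 93.9 = 296.9.
Equity: weight = 203/296.9 = 0.6837; cost = 15.12%.
Debt: weight = 93.9/296.9 = 0.3163; after-tax cost = 9.1% × (1 − 26.5%) = 6.6885%.
WACC = 0.6837 × 15.1200% + 0.3163 × 6.6885% = 12.4534%.

12.45%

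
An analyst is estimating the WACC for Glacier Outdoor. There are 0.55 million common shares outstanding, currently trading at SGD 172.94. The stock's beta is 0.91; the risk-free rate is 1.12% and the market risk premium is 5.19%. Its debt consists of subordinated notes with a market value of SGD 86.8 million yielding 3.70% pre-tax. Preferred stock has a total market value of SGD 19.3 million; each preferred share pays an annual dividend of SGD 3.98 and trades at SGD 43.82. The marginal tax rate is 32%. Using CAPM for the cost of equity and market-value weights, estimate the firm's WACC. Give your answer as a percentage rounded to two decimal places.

4.72%

Cost of equity via CAPM: Re = 1.12% + 0.91 × 5.19% = 5.8429%.
Cost of preferred: Rp = 3.98 / 43.82 = 9.0826%.
Market value of equity E = 172.94 × 0.55m = 95.117m.
Total capital V = 95.117 + 19.3 + 86.8 = 201.217.
Equity: weight = 95.117/201.217 = 0.4727; cost = 5.8429%.
Preferred: weight = 19.3/201.217 = 0.0959; cost = 9.0826%.
Subordinated notes: weight = 86.8/201.217 = 0.4314; after-tax cost = 3.7% × (1 − 32%) = 2.5160%.
WACC = 0.4727 × 5.8429% + 0.0959 × 9.0826% + 0.4314 × 2.5160% = 4.7185%.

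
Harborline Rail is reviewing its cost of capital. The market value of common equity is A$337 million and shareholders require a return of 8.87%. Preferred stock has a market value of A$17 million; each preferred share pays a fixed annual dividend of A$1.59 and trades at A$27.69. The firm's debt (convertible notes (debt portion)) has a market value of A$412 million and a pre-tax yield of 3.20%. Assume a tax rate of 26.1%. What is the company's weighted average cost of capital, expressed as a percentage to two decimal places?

Cost of preferred: Rp = 1.59 / 27.69 = 5.7421%.
Total capital V = 337 + 17 + 412 = 766.
Equity: weight = 337/766 = 0.4399; cost = 8.87%.
Preferred: weight = 17/766 = 0.0222; cost = 5.7421%.
Convertible notes (debt portion): weight = 412/766 = 0.5379; after-tax cost = 3.2% × (1 − 26.1%) = 2.3648%.
WACC = 0.4399 × 8.8700% + 0.0222 × 5.7421% + 0.5379 × 2.3648% = 5.3017%.

5.30%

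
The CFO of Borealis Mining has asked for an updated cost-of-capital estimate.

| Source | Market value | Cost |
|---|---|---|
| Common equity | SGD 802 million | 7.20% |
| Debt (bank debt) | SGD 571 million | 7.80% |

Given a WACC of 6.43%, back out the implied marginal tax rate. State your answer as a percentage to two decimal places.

Total capital V = 802 + 571 = 1373.
Equity weight = 802/1373 = 0.5841.
Bank debt weight = 571/1373 = 0.4159.
Equity contribution = 0.5841 × 7.2% = 4.2057%.
Debt contribution must be 6.43% − 4.2057% = 2.2243%.
0.4159 × 7.8% × (1 − T) = 2.2243%  ⇒  (1 − T) = 0.6857.
T = 31.4296%.

31.43%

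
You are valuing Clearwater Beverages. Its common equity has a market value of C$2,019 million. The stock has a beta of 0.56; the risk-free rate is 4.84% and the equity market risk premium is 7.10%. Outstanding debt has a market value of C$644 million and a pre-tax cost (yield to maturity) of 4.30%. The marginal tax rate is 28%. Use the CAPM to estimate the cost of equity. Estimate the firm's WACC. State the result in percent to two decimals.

Cost of equity via CAPM: Re = 4.84% + 0.56 × 7.1% = 8.8160%.
Total capital V = 2019 + 644 = 2663.
Equity: weight = 2019/2663 = 0.7582; cost = 8.816%.
Debt: weight = 644/2663 = 0.2418; after-tax cost = 4.3% × (1 − 28%) = 3.0960%.
WACC = 0.7582 × 8.8160% + 0.2418 × 3.0960% = 7.4327%.

7.43%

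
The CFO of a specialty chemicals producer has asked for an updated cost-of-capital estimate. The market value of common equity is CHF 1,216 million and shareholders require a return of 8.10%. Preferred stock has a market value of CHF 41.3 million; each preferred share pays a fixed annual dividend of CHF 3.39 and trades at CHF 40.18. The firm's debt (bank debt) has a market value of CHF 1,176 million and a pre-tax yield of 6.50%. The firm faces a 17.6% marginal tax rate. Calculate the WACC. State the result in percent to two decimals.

6.78%

Cost of preferred: Rp = 3.39 / 40.18 = 8.4370%.
Total capital V = 1216 + 41.3 + 1176 = 2433.3.
Equity: weight = 1216/2433.3 = 0.4997; cost = 8.1%.
Preferred: weight = 41.3/2433.3 = 0.0170; cost = 8.437%.
Bank debt: weight = 1176/2433.3 = 0.4833; after-tax cost = 6.5% × (1 − 17.6%) = 5.3560%.
WACC = 0.4997 × 8.1000% + 0.0170 × 8.4370% + 0.4833 × 5.3560% = 6.7796%.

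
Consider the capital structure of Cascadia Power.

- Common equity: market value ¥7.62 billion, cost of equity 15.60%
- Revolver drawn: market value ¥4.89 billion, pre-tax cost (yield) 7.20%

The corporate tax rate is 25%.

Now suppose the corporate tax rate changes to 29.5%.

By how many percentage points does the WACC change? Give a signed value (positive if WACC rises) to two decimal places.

Current WACC:
Total capital V = 7.62 + 4.89 = 12.51.
Equity: weight = 7.62/12.51 = 0.6091; cost = 15.6%.
Revolver drawn: weight = 4.89/12.51 = 0.3909; after-tax cost = 7.2% × (1 − 25%) = 5.4000%.
WACC = 0.6091 × 15.6000% + 0.3909 × 5.4000% = 11.6129%.
After the change:
Total capital V = 7.62 + 4.89 = 12.51.
Equity: weight = 7.62/12.51 = 0.6091; cost = 15.6%.
Revolver drawn: weight = 4.89/12.51 = 0.3909; after-tax cost = 7.2% × (1 − 29.5%) = 5.0760%.
WACC = 0.6091 × 15.6000% + 0.3909 × 5.0760% = 11.4863%.
Change in WACC = 11.4863% − 11.6129% = -0.1266 pp.

-0.13 pp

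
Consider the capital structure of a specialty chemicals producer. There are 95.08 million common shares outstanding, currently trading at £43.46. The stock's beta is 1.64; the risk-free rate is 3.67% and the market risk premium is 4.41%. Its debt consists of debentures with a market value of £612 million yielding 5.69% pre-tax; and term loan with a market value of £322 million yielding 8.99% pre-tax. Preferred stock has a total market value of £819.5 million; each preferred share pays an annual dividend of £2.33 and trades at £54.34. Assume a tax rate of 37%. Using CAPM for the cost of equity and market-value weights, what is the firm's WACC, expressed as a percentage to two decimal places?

8.93%

Cost of equity via CAPM: Re = 3.67% + 1.64 × 4.41% = 10.9024%.
Cost of preferred: Rp = 2.33 / 54.34 = 4.2878%.
Market value of equity E = 43.46 × 95.08m = 4132.1768m.
Total capital V = 4132.1768 + 819.5 + 612 + 322 = 5885.6768.
Equity: weight = 4132.1768/5885.6768 = 0.7021; cost = 10.9024%.
Preferred: weight = 819.5/5885.6768 = 0.1392; cost = 4.2878%.
Debentures: weight = 612/5885.6768 = 0.1040; after-tax cost = 5.69% × (1 − 37%) = 3.5847%.
Term loan: weight = 322/5885.6768 = 0.0547; after-tax cost = 8.99% × (1 − 37%) = 5.6637%.
WACC = 0.7021 × 10.9024% + 0.1392 × 4.2878% + 0.1040 × 3.5847% + 0.0547 × 5.6637% = 8.9339%.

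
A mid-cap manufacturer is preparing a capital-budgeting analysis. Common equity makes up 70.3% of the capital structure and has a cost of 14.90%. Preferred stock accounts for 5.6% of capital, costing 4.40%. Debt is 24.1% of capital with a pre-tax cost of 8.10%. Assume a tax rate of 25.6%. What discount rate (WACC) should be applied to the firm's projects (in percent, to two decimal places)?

After-tax cost of debt = 8.1% × (1 − 25.6%) = 6.0264%.
WACC = 0.703 × 14.9000% + 0.056 × 4.4000% + 0.241 × 6.0264% = 12.1735%.

12.17%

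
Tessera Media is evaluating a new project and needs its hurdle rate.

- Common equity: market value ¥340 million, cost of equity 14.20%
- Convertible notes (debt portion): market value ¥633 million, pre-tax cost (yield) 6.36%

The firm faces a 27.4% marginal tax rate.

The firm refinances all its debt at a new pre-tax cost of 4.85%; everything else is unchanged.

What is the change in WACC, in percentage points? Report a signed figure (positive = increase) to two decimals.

-0.71 pp

Current WACC:
Total capital V = 340 + 633 = 973.
Equity: weight = 340/973 = 0.3494; cost = 14.2%.
Convertible notes (debt portion): weight = 633/973 = 0.6506; after-tax cost = 6.36% × (1 − 27.4%) = 4.6174%.
WACC = 0.3494 × 14.2000% + 0.6506 × 4.6174% = 7.9659%.
After the change:
Total capital V = 340 + 633 = 973.
Equity: weight = 340/973 = 0.3494; cost = 14.2%.
Convertible notes (debt portion): weight = 633/973 = 0.6506; after-tax cost = 4.85% × (1 − 27.4%) = 3.5211%.
WACC = 0.3494 × 14.2000% + 0.6506 × 3.5211% = 7.2527%.
Change in WACC = 7.2527% − 7.9659% = -0.7132 pp.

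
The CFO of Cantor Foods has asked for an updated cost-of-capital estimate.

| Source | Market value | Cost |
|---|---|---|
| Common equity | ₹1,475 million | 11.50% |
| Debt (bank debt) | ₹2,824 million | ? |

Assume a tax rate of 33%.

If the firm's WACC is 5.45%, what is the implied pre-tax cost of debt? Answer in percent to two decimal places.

3.42%

Total capital V = 1475 + 2824 = 4299.
Equity weight = 1475/4299 = 0.3431.
Bank debt weight = 2824/4299 = 0.6569.
Equity contribution = 0.3431 × 11.5% = 3.9457%.
Remaining for debt = 5.45% − 3.9457% = 1.5043%.
Rd × (1 − 33%) × 0.6569 = 1.5043%  ⇒  Rd = 3.4180%.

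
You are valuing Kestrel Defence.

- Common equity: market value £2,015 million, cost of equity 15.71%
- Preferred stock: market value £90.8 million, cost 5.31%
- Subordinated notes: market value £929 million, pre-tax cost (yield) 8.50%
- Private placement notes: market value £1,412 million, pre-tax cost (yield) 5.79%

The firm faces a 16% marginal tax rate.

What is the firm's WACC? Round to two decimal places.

10.26%

Total capital V = 2015 + 90.8 + 929 + 1412 = 4446.8.
Equity: weight = 2015/4446.8 = 0.4531; cost = 15.71%.
Preferred: weight = 90.8/4446.8 = 0.0204; cost = 5.31%.
Subordinated notes: weight = 929/4446.8 = 0.2089; after-tax cost = 8.5% × (1 − 16%) = 7.1400%.
Private placement notes: weight = 1412/4446.8 = 0.3175; after-tax cost = 5.79% × (1 − 16%) = 4.8636%.
WACC = 0.4531 × 15.7100% + 0.0204 × 5.3100% + 0.2089 × 7.1400% + 0.3175 × 4.8636% = 10.2632%.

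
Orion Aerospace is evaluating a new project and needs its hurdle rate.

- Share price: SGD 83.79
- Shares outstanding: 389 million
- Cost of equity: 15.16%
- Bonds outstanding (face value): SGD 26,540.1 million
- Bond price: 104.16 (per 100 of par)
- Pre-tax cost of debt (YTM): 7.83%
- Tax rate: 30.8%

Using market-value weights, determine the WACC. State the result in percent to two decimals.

10.69%

Market value of equity E = 83.79 × 389m = 32594.31m. Market value of debt D = 26540.1m × 104.16/100 = 27644.16816m.
Total capital V = 32594.31 + 27644.16816 = 60238.47816.
Equity: weight = 32594.31/60238.47816 = 0.5411; cost = 15.16%.
Bonds outstanding: weight = 27644.16816/60238.47816 = 0.4589; after-tax cost = 7.83% × (1 − 30.8%) = 5.4184%.
WACC = 0.5411 × 15.1600% + 0.4589 × 5.4184% = 10.6894%.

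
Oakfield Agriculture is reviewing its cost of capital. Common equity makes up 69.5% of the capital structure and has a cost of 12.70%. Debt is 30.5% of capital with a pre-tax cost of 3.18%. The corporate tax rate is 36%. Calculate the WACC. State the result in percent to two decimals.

After-tax cost of debt = 3.18% × (1 − 36%) = 2.0352%.
WACC = 0.695 × 12.7000% + 0.305 × 2.0352% = 9.4472%.

9.45%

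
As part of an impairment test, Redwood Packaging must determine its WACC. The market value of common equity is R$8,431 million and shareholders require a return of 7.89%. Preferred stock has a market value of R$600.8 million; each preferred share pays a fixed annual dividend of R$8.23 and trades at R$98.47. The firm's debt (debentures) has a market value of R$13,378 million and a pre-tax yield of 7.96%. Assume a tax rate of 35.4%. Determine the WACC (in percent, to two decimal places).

6.26%

Cost of preferred: Rp = 8.23 / 98.47 = 8.3579%.
Total capital V = 8431 + 600.8 + 13378 = 22409.8.
Equity: weight = 8431/22409.8 = 0.3762; cost = 7.89%.
Preferred: weight = 600.8/22409.8 = 0.0268; cost = 8.3579%.
Debentures: weight = 13378/22409.8 = 0.5970; after-tax cost = 7.96% × (1 − 35.4%) = 5.1422%.
WACC = 0.3762 × 7.8900% + 0.0268 × 8.3579% + 0.5970 × 5.1422% = 6.2622%.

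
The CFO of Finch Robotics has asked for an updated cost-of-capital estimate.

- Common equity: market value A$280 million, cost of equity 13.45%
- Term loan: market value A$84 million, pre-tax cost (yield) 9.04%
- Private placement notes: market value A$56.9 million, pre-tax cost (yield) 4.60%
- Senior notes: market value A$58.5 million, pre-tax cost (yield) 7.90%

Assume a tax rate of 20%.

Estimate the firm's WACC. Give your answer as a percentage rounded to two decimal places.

Total capital V = 280 + 84 + 56.9 + 58.5 = 479.4.
Equity: weight = 280/479.4 = 0.5841; cost = 13.45%.
Term loan: weight = 84/479.4 = 0.1752; after-tax cost = 9.04% × (1 − 20%) = 7.2320%.
Private placement notes: weight = 56.9/479.4 = 0.1187; after-tax cost = 4.6% × (1 − 20%) = 3.6800%.
Senior notes: weight = 58.5/479.4 = 0.1220; after-tax cost = 7.9% × (1 − 20%) = 6.3200%.
WACC = 0.5841 × 13.4500% + 0.1752 × 7.2320% + 0.1187 × 3.6800% + 0.1220 × 6.3200% = 10.3308%.

10.33%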